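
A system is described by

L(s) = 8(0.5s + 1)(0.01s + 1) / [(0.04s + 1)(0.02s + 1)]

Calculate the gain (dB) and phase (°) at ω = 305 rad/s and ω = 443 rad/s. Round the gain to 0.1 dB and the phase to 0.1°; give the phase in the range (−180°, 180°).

ω = 305: 34.3 dB, -4.5°; ω = 443: 34.1 dB, -3.3°

At ω = 305 rad/s:
zero (1 + j305·0.5) = 1 + j152.5 → |·| ≈ 152.5, ∠ ≈ 89.62°
zero (1 + j305·0.01) = 1 + j3.05 → |·| ≈ 3.2098, ∠ ≈ 71.85°
pole (1 + j305·0.04) = 1 + j12.2 → |·| ≈ 12.241, ∠ ≈ 85.31°
pole (1 + j305·0.02) = 1 + j6.1 → |·| ≈ 6.1814, ∠ ≈ 80.69°
|L| = 8 · 152.5 · 3.2098 / (12.241 · 6.1814) ≈ 51.753
Gain = 20 log₁₀(51.753) ≈ 34.28 dB
∠L = (89.62° + 71.85°) − (85.31° + 80.69°) = -4.53°

At ω = 443 rad/s:
zero (1 + j443·0.5) = 1 + j221.5 → |·| ≈ 221.5, ∠ ≈ 89.74°
zero (1 + j443·0.01) = 1 + j4.43 → |·| ≈ 4.5415, ∠ ≈ 77.28°
pole (1 + j443·0.04) = 1 + j17.72 → |·| ≈ 17.748, ∠ ≈ 86.77°
pole (1 + j443·0.02) = 1 + j8.86 → |·| ≈ 8.9163, ∠ ≈ 83.56°
|L| = 8 · 221.5 · 4.5415 / (17.748 · 8.9163) ≈ 50.854
Gain = 20 log₁₀(50.854) ≈ 34.13 dB
∠L = (89.74° + 77.28°) − (86.77° + 83.56°) = -3.31°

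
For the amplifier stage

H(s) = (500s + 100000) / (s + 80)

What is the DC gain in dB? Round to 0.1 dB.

H(0) = 100000 / 80 = 1250
20 log₁₀(1250) ≈ 61.94 dB

61.9 dB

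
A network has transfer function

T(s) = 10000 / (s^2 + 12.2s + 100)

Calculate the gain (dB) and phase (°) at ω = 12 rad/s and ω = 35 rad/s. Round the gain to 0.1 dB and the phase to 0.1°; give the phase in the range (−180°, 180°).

At s = jω = j12:
quadratic: (j12)² + 12.2·j12 + 100 = -44 + j146.4 → |·| ≈ 152.87, ∠ ≈ 106.73°
|T| = 10000 / 152.87 ≈ 65.415
Gain = 20 log₁₀(65.415) ≈ 36.31 dB
∠T = 0.00° − 106.73° = -106.73°

At s = jω = j35:
quadratic: (j35)² + 12.2·j35 + 100 = -1125 + j427 → |·| ≈ 1203.3, ∠ ≈ 159.22°
|T| = 10000 / 1203.3 ≈ 8.3105
Gain = 20 log₁₀(8.3105) ≈ 18.39 dB
∠T = 0.00° − 159.22° = -159.22°

ω = 12: 36.3 dB, -106.7°; ω = 35: 18.4 dB, -159.2°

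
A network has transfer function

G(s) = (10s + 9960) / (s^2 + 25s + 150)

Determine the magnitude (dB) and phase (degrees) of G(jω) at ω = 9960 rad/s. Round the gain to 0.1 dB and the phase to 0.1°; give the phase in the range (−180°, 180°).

Substitute s = j9960:
Numerator: 10(j9960) + 9960 = 9960 + j99600
Denominator: (j9960)^2 + 25(j9960) + 150 = -99201450 + j249000
|N| = √(9960² + 99600²) ≈ 1.001e+05, ∠N ≈ 84.29°
|D| = √(99201450² + 249000²) ≈ 9.9202e+07, ∠D ≈ 179.86°
|G| = 1.001e+05 / 9.9202e+07 ≈ 0.0010091
Gain = 20 log₁₀(0.0010091) ≈ -59.92 dB
∠G = 84.29° − 179.86° = -95.57°

-59.9 dB, -95.6°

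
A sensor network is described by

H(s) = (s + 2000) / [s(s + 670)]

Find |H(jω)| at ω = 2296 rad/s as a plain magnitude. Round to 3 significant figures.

At s = jω = j2296:
zero (s+2000): 2000 + j2296 → |·| = √(2000²+2296²) = √9271616 ≈ 3044.9, ∠ = arctan(2296/2000) ≈ 48.94°
pole (s+670): 670 + j2296 → |·| = √(670²+2296²) = √5720516 ≈ 2391.8, ∠ = arctan(2296/670) ≈ 73.73°
pole at origin: |s| = 2296, ∠ = 90.00° (in denominator)
|H| = 1 · 3044.9 / 5.4916e+06 ≈ 0.00055447

0.000554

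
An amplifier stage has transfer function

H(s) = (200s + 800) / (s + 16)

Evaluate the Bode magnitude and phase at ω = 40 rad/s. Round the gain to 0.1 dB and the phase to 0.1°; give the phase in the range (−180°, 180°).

45.4 dB, 16.1°

Substitute s = j40:
Numerator: 200(j40) + 800 = 800 + j8000
Denominator: (j40) + 16 = 16 + j40
|N| = √(800² + 8000²) ≈ 8039.9, ∠N ≈ 84.29°
|D| = √(16² + 40²) ≈ 43.081, ∠D ≈ 68.20°
|H| = 8039.9 / 43.081 ≈ 186.62
Gain = 20 log₁₀(186.62) ≈ 45.42 dB
∠H = 84.29° − 68.20° = 16.09°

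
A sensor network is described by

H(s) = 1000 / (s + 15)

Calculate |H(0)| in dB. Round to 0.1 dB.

H(0) = 1000 / (15) ≈ 66.667
20 log₁₀(66.667) ≈ 36.48 dB

36.5 dB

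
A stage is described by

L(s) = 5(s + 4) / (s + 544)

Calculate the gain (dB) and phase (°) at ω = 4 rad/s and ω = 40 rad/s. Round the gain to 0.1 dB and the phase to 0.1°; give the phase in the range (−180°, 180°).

At s = jω = j4:
zero (s+4): 4 + j4 → |·| = √(4²+4²) = √32 ≈ 5.6569, ∠ = arctan(4/4) ≈ 45.00°
pole (s+544): 544 + j4 → |·| = √(544²+4²) = √295952 ≈ 544.01, ∠ = arctan(4/544) ≈ 0.42°
|L| = 5 · 5.6569 / 544.01 ≈ 0.051993
Gain = 20 log₁₀(0.051993) ≈ -25.68 dB
∠L = 45.00° − 0.42° = 44.58°

At s = jω = j40:
zero (s+4): 4 + j40 → |·| = √(4²+40²) = √1616 ≈ 40.2, ∠ = arctan(40/4) ≈ 84.29°
pole (s+544): 544 + j40 → |·| = √(544²+40²) = √297536 ≈ 545.47, ∠ = arctan(40/544) ≈ 4.21°
|L| = 5 · 40.2 / 545.47 ≈ 0.36849
Gain = 20 log₁₀(0.36849) ≈ -8.67 dB
∠L = 84.29° − 4.21° = 80.08°

ω = 4: -25.7 dB, 44.6°; ω = 40: -8.7 dB, 80.1°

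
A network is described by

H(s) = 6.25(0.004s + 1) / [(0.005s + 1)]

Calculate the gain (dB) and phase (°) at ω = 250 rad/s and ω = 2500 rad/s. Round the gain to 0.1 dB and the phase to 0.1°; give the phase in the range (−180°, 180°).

At ω = 250 rad/s:
zero (1 + j250·0.004) = 1 + j1 → |·| ≈ 1.4142, ∠ ≈ 45.00°
pole (1 + j250·0.005) = 1 + j1.25 → |·| ≈ 1.6008, ∠ ≈ 51.34°
|H| = 6.25 · 1.4142 / (1.6008) ≈ 5.5215
Gain = 20 log₁₀(5.5215) ≈ 14.84 dB
∠H = (45.00°) − (51.34°) = -6.34°

At ω = 2500 rad/s:
zero (1 + j2500·0.004) = 1 + j10 → |·| ≈ 10.05, ∠ ≈ 84.29°
pole (1 + j2500·0.005) = 1 + j12.5 → |·| ≈ 12.54, ∠ ≈ 85.43°
|H| = 6.25 · 10.05 / (12.54) ≈ 5.009
Gain = 20 log₁₀(5.009) ≈ 14.00 dB
∠H = (84.29°) − (85.43°) = -1.14°

ω = 250: 14.8 dB, -6.3°; ω = 2500: 14.0 dB, -1.1°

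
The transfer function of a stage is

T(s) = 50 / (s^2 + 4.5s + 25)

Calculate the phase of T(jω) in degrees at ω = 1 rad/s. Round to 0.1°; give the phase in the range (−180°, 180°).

At s = jω = j1:
quadratic: (j1)² + 4.5·j1 + 25 = 24 + j4.5 → |·| ≈ 24.418, ∠ ≈ 10.62°
∠T = 0.00° − 10.62° = -10.62°

-10.6°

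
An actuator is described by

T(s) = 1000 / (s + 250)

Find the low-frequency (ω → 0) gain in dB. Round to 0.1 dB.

12.0 dB

T(0) = 1000 / 250 = 4
20 log₁₀(4) ≈ 12.04 dB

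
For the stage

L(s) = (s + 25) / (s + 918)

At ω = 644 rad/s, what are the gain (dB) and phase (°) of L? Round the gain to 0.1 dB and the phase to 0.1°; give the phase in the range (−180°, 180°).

-4.8 dB, 52.7°

Substitute s = j644:
Numerator: (j644) + 25 = 25 + j644
Denominator: (j644) + 918 = 918 + j644
|N| = √(25² + 644²) ≈ 644.49, ∠N ≈ 87.78°
|D| = √(918² + 644²) ≈ 1121.4, ∠D ≈ 35.05°
|L| = 644.49 / 1121.4 ≈ 0.57472
Gain = 20 log₁₀(0.57472) ≈ -4.81 dB
∠L = 87.78° − 35.05° = 52.73°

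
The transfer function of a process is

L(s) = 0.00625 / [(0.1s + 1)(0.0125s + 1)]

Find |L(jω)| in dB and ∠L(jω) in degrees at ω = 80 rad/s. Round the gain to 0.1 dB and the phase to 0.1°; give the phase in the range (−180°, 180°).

At ω = 80 rad/s:
pole (1 + j80·0.1) = 1 + j8 → |·| ≈ 8.0623, ∠ ≈ 82.87°
pole (1 + j80·0.0125) = 1 + j1 → |·| ≈ 1.4142, ∠ ≈ 45.00°
|L| = 0.00625 · 1 / (8.0623 · 1.4142) ≈ 0.00054816
Gain = 20 log₁₀(0.00054816) ≈ -65.22 dB
∠L = (0°) − (82.87° + 45.00°) = -127.87°

-65.2 dB, -127.9°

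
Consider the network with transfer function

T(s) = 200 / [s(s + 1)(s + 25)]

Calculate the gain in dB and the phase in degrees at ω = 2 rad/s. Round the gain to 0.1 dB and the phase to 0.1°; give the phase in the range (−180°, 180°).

At s = jω = j2:
pole (s+1): 1 + j2 → |·| = √(1²+2²) = √5 ≈ 2.2361, ∠ = arctan(2/1) ≈ 63.43°
pole (s+25): 25 + j2 → |·| = √(25²+2²) = √629 ≈ 25.08, ∠ = arctan(2/25) ≈ 4.57°
pole at origin: |s| = 2, ∠ = 90.00° (in denominator)
|T| = 200 / 112.16 ≈ 1.7832
Gain = 20 log₁₀(1.7832) ≈ 5.02 dB
∠T = 0.00° − 158.00° = -158.00°

5.0 dB, -158.0°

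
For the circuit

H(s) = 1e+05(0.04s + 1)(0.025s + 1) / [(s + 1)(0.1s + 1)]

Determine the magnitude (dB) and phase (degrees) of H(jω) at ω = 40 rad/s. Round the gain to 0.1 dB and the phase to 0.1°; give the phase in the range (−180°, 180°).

At ω = 40 rad/s:
zero (1 + j40·0.04) = 1 + j1.6 → |·| ≈ 1.8868, ∠ ≈ 57.99°
zero (1 + j40·0.025) = 1 + j1 → |·| ≈ 1.4142, ∠ ≈ 45.00°
pole (1 + j40·1) = 1 + j40 → |·| ≈ 40.012, ∠ ≈ 88.57°
pole (1 + j40·0.1) = 1 + j4 → |·| ≈ 4.1231, ∠ ≈ 75.96°
|H| = 1e+05 · 1.8868 · 1.4142 / (40.012 · 4.1231) ≈ 1617.4
Gain = 20 log₁₀(1617.4) ≈ 64.18 dB
∠H = (57.99° + 45.00°) − (88.57° + 75.96°) = -61.54°

64.2 dB, -61.5°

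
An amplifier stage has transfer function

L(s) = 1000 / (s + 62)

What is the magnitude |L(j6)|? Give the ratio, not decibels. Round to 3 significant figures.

At s = jω = j6:
pole (s+62): 62 + j6 → |·| = √(62²+6²) = √3880 ≈ 62.29, ∠ = arctan(6/62) ≈ 5.53°
|L| = 1000 / 62.29 ≈ 16.054

16.1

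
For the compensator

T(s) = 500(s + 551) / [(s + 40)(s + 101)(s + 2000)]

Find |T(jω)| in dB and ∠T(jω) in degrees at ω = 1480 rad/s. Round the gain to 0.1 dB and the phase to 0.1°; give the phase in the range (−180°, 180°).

At s = jω = j1480:
zero (s+551): 551 + j1480 → |·| = √(551²+1480²) = √2494001 ≈ 1579.2, ∠ = arctan(1480/551) ≈ 69.58°
pole (s+40): 40 + j1480 → |·| = √(40²+1480²) = √2192000 ≈ 1480.5, ∠ = arctan(1480/40) ≈ 88.45°
pole (s+101): 101 + j1480 → |·| = √(101²+1480²) = √2200601 ≈ 1483.4, ∠ = arctan(1480/101) ≈ 86.10°
pole (s+2000): 2000 + j1480 → |·| = √(2000²+1480²) = √6190400 ≈ 2488.1, ∠ = arctan(1480/2000) ≈ 36.50°
|T| = 500 · 1579.2 / 5.4643e+09 ≈ 0.0001445
Gain = 20 log₁₀(0.0001445) ≈ -76.80 dB
∠T = 69.58° − 211.05° = -141.47°

-76.8 dB, -141.5°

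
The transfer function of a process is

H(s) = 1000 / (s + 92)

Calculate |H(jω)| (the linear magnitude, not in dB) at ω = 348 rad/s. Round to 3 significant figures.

2.78

At s = jω = j348:
pole (s+92): 92 + j348 → |·| = √(92²+348²) = √129568 ≈ 359.96, ∠ = arctan(348/92) ≈ 75.19°
|H| = 1000 / 359.96 ≈ 2.7781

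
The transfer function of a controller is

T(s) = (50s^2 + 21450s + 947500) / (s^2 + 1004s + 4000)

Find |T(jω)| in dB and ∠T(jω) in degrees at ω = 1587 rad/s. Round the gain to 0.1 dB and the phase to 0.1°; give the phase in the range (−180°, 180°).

32.8 dB, 17.1°

Substitute s = j1587:
Numerator: 50(j1587)^2 + 21450(j1587) + 947500 = -124980950 + j34041150
Denominator: (j1587)^2 + 1004(j1587) + 4000 = -2514569 + j1593348
|N| = √(124980950² + 34041150²) ≈ 1.2953e+08, ∠N ≈ 164.76°
|D| = √(2514569² + 1593348²) ≈ 2.9769e+06, ∠D ≈ 147.64°
|T| = 1.2953e+08 / 2.9769e+06 ≈ 43.512
Gain = 20 log₁₀(43.512) ≈ 32.77 dB
∠T = 164.76° − 147.64° = 17.12°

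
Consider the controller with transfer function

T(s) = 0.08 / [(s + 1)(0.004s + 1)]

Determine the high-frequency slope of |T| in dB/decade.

-40 dB/decade

Each pole contributes −20 dB/decade at high frequency; each zero contributes +20 dB/decade.
Net: 0 zero(s) − 2 pole(s) → -40 dB/decade.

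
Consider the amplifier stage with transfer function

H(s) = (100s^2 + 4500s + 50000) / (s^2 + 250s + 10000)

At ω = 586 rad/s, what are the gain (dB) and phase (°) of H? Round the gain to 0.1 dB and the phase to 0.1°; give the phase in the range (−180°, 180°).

Substitute s = j586:
Numerator: 100(j586)^2 + 4500(j586) + 50000 = -34289600 + j2637000
Denominator: (j586)^2 + 250(j586) + 10000 = -333396 + j146500
|N| = √(34289600² + 2637000²) ≈ 3.4391e+07, ∠N ≈ 175.60°
|D| = √(333396² + 146500²) ≈ 3.6416e+05, ∠D ≈ 156.28°
|H| = 3.4391e+07 / 3.6416e+05 ≈ 94.439
Gain = 20 log₁₀(94.439) ≈ 39.50 dB
∠H = 175.60° − 156.28° = 19.32°

39.5 dB, 19.3°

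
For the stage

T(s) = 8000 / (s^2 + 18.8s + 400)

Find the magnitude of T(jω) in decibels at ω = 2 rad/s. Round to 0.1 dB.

At s = jω = j2:
quadratic: (j2)² + 18.8·j2 + 400 = 396 + j37.6 → |·| ≈ 397.78, ∠ ≈ 5.42°
|T| = 8000 / 397.78 ≈ 20.112
Gain = 20 log₁₀(20.112) ≈ 26.07 dB

26.1 dB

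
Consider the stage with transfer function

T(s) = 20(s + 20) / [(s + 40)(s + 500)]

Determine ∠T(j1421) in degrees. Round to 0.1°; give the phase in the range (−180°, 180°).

At s = jω = j1421:
zero (s+20): 20 + j1421 → |·| = √(20²+1421²) = √2019641 ≈ 1421.1, ∠ = arctan(1421/20) ≈ 89.19°
pole (s+40): 40 + j1421 → |·| = √(40²+1421²) = √2020841 ≈ 1421.6, ∠ = arctan(1421/40) ≈ 88.39°
pole (s+500): 500 + j1421 → |·| = √(500²+1421²) = √2269241 ≈ 1506.4, ∠ = arctan(1421/500) ≈ 70.61°
∠T = 89.19° − 159.00° = -69.81°

-69.8°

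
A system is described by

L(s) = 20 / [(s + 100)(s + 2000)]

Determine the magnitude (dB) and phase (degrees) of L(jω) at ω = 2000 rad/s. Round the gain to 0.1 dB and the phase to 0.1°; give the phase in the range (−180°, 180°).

At s = jω = j2000:
pole (s+100): 100 + j2000 → |·| = √(100²+2000²) = √4010000 ≈ 2002.5, ∠ = arctan(2000/100) ≈ 87.14°
pole (s+2000): 2000 + j2000 → |·| = √(2000²+2000²) = √8000000 ≈ 2828.4, ∠ = arctan(2000/2000) ≈ 45.00°
|L| = 20 / 5.6639e+06 ≈ 3.5311e-06
Gain = 20 log₁₀(3.5311e-06) ≈ -109.04 dB
∠L = 0.00° − 132.14° = -132.14°

-109.0 dB, -132.1°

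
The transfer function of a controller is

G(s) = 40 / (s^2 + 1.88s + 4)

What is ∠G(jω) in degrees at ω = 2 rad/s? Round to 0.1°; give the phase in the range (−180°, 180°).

At s = jω = j2:
quadratic: (j2)² + 1.88·j2 + 4 = 0 + j3.76 → |·| ≈ 3.76, ∠ ≈ 90.00°
∠G = 0.00° − 90.00° = -90.00°

-90.0°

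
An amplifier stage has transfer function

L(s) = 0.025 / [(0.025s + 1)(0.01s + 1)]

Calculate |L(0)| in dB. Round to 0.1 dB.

-32.0 dB

L(0) = 0.025 · 1 / 1 = 0.025
20 log₁₀(0.025) ≈ -32.04 dB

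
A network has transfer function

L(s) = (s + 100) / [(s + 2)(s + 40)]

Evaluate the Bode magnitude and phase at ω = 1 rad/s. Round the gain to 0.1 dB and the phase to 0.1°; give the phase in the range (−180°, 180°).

1.0 dB, -27.4°

At s = jω = j1:
zero (s+100): 100 + j1 → |·| = √(100²+1²) = √10001 ≈ 100, ∠ = arctan(1/100) ≈ 0.57°
pole (s+2): 2 + j1 → |·| = √(2²+1²) = √5 ≈ 2.2361, ∠ = arctan(1/2) ≈ 26.57°
pole (s+40): 40 + j1 → |·| = √(40²+1²) = √1601 ≈ 40.012, ∠ = arctan(1/40) ≈ 1.43°
|L| = 1 · 100 / 89.471 ≈ 1.1177
Gain = 20 log₁₀(1.1177) ≈ 0.97 dB
∠L = 0.57° − 28.00° = -27.43°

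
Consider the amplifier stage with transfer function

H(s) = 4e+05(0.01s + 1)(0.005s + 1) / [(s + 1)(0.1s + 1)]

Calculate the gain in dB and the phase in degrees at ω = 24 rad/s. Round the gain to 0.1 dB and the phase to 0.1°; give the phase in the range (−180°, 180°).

76.4 dB, -134.7°

At ω = 24 rad/s:
zero (1 + j24·0.01) = 1 + j0.24 → |·| ≈ 1.0284, ∠ ≈ 13.50°
zero (1 + j24·0.005) = 1 + j0.12 → |·| ≈ 1.0072, ∠ ≈ 6.84°
pole (1 + j24·1) = 1 + j24 → |·| ≈ 24.021, ∠ ≈ 87.61°
pole (1 + j24·0.1) = 1 + j2.4 → |·| ≈ 2.6, ∠ ≈ 67.38°
|H| = 4e+05 · 1.0284 · 1.0072 / (24.021 · 2.6) ≈ 6634
Gain = 20 log₁₀(6634) ≈ 76.44 dB
∠H = (13.50° + 6.84°) − (87.61° + 67.38°) = -134.65°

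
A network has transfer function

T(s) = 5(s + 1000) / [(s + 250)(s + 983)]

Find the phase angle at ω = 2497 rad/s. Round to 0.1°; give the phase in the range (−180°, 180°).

-84.6°

At s = jω = j2497:
zero (s+1000): 1000 + j2497 → |·| = √(1000²+2497²) = √7235009 ≈ 2689.8, ∠ = arctan(2497/1000) ≈ 68.17°
pole (s+250): 250 + j2497 → |·| = √(250²+2497²) = √6297509 ≈ 2509.5, ∠ = arctan(2497/250) ≈ 84.28°
pole (s+983): 983 + j2497 → |·| = √(983²+2497²) = √7201298 ≈ 2683.5, ∠ = arctan(2497/983) ≈ 68.51°
∠T = 68.17° − 152.79° = -84.62°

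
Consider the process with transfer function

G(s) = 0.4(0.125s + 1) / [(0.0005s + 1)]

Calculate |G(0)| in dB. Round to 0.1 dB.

-8.0 dB

G(0) = 0.4 · 1 / 1 = 0.4
20 log₁₀(0.4) ≈ -7.96 dB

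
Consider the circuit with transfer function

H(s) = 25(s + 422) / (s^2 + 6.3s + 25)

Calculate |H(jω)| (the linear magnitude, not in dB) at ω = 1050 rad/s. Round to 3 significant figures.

0.0257

At s = jω = j1050:
zero (s+422): 422 + j1050 → |·| = √(422²+1050²) = √1280584 ≈ 1131.6, ∠ = arctan(1050/422) ≈ 68.10°
quadratic: (j1050)² + 6.3·j1050 + 25 = -1102475 + j6615 → |·| ≈ 1.1025e+06, ∠ ≈ 179.66°
|H| = 25 · 1131.6 / 1.1025e+06 ≈ 0.02566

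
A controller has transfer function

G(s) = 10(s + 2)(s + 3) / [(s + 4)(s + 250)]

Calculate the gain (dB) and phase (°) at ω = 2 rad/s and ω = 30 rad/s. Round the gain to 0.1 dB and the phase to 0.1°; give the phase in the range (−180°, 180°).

At s = jω = j2:
zero (s+2): 2 + j2 → |·| = √(2²+2²) = √8 ≈ 2.8284, ∠ = arctan(2/2) ≈ 45.00°
zero (s+3): 3 + j2 → |·| = √(3²+2²) = √13 ≈ 3.6056, ∠ = arctan(2/3) ≈ 33.69°
pole (s+4): 4 + j2 → |·| = √(4²+2²) = √20 ≈ 4.4721, ∠ = arctan(2/4) ≈ 26.57°
pole (s+250): 250 + j2 → |·| = √(250²+2²) = √62504 ≈ 250.01, ∠ = arctan(2/250) ≈ 0.46°
|G| = 10 · 10.198 / 1118.1 ≈ 0.091208
Gain = 20 log₁₀(0.091208) ≈ -20.80 dB
∠G = 78.69° − 27.03° = 51.66°

At s = jω = j30:
zero (s+2): 2 + j30 → |·| = √(2²+30²) = √904 ≈ 30.067, ∠ = arctan(30/2) ≈ 86.19°
zero (s+3): 3 + j30 → |·| = √(3²+30²) = √909 ≈ 30.15, ∠ = arctan(30/3) ≈ 84.29°
pole (s+4): 4 + j30 → |·| = √(4²+30²) = √916 ≈ 30.265, ∠ = arctan(30/4) ≈ 82.41°
pole (s+250): 250 + j30 → |·| = √(250²+30²) = √63400 ≈ 251.79, ∠ = arctan(30/250) ≈ 6.84°
|G| = 10 · 906.52 / 7620.4 ≈ 1.1896
Gain = 20 log₁₀(1.1896) ≈ 1.51 dB
∠G = 170.48° − 89.25° = 81.23°

ω = 2: -20.8 dB, 51.7°; ω = 30: 1.5 dB, 81.2°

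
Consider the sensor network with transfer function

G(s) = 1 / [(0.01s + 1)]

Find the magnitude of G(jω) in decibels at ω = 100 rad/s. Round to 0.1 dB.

-3.0 dB

At ω = 100 rad/s:
pole (1 + j100·0.01) = 1 + j1 → |·| ≈ 1.4142, ∠ ≈ 45.00°
|G| = 1 · 1 / (1.4142) ≈ 0.70711
Gain = 20 log₁₀(0.70711) ≈ -3.01 dB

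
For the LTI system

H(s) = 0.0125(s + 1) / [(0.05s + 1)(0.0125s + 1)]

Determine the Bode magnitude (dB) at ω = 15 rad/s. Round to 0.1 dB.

At ω = 15 rad/s:
zero (1 + j15·1) = 1 + j15 → |·| ≈ 15.033, ∠ ≈ 86.19°
pole (1 + j15·0.05) = 1 + j0.75 → |·| ≈ 1.25, ∠ ≈ 36.87°
pole (1 + j15·0.0125) = 1 + j0.1875 → |·| ≈ 1.0174, ∠ ≈ 10.62°
|H| = 0.0125 · 15.033 / (1.25 · 1.0174) ≈ 0.14776
Gain = 20 log₁₀(0.14776) ≈ -16.61 dB

-16.6 dB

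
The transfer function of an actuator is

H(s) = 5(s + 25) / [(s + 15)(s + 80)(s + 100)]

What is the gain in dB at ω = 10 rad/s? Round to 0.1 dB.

At s = jω = j10:
zero (s+25): 25 + j10 → |·| = √(25²+10²) = √725 ≈ 26.926, ∠ = arctan(10/25) ≈ 21.80°
pole (s+15): 15 + j10 → |·| = √(15²+10²) = √325 ≈ 18.028, ∠ = arctan(10/15) ≈ 33.69°
pole (s+80): 80 + j10 → |·| = √(80²+10²) = √6500 ≈ 80.623, ∠ = arctan(10/80) ≈ 7.13°
pole (s+100): 100 + j10 → |·| = √(100²+10²) = √10100 ≈ 100.5, ∠ = arctan(10/100) ≈ 5.71°
|H| = 5 · 26.926 / 1.4607e+05 ≈ 0.00092168
Gain = 20 log₁₀(0.00092168) ≈ -60.71 dB

-60.7 dB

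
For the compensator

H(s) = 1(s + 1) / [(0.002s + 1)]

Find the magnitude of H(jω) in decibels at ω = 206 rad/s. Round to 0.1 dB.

45.6 dB

At ω = 206 rad/s:
zero (1 + j206·1) = 1 + j206 → |·| ≈ 206, ∠ ≈ 89.72°
pole (1 + j206·0.002) = 1 + j0.412 → |·| ≈ 1.0815, ∠ ≈ 22.39°
|H| = 1 · 206 / (1.0815) ≈ 190.48
Gain = 20 log₁₀(190.48) ≈ 45.60 dB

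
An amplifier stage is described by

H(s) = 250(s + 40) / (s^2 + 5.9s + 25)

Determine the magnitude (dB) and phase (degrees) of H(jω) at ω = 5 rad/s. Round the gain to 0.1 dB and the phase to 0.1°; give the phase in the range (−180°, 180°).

At s = jω = j5:
zero (s+40): 40 + j5 → |·| = √(40²+5²) = √1625 ≈ 40.311, ∠ = arctan(5/40) ≈ 7.13°
quadratic: (j5)² + 5.9·j5 + 25 = 0 + j29.5 → |·| ≈ 29.5, ∠ ≈ 90.00°
|H| = 250 · 40.311 / 29.5 ≈ 341.62
Gain = 20 log₁₀(341.62) ≈ 50.67 dB
∠H = 7.13° − 90.00° = -82.87°

50.7 dB, -82.9°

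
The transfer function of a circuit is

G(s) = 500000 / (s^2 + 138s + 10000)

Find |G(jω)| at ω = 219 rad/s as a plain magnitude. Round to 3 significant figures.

10.3

At s = jω = j219:
quadratic: (j219)² + 138·j219 + 10000 = -37961 + j30222 → |·| ≈ 48522, ∠ ≈ 141.48°
|G| = 500000 / 48522 ≈ 10.305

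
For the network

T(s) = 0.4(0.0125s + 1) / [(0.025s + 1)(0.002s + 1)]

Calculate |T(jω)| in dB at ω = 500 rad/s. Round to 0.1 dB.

-16.9 dB

At ω = 500 rad/s:
zero (1 + j500·0.0125) = 1 + j6.25 → |·| ≈ 6.3295, ∠ ≈ 80.91°
pole (1 + j500·0.025) = 1 + j12.5 → |·| ≈ 12.54, ∠ ≈ 85.43°
pole (1 + j500·0.002) = 1 + j1 → |·| ≈ 1.4142, ∠ ≈ 45.00°
|T| = 0.4 · 6.3295 / (12.54 · 1.4142) ≈ 0.14276
Gain = 20 log₁₀(0.14276) ≈ -16.91 dB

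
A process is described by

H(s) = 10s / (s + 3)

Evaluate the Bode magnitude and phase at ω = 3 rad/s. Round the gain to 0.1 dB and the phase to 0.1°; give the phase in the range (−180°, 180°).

At s = jω = j3:
zero at origin: s = j3 → |·| = 3, ∠ = 90.00°
pole (s+3): 3 + j3 → |·| = √(3²+3²) = √18 ≈ 4.2426, ∠ = arctan(3/3) ≈ 45.00°
|H| = 10 · 3 / 4.2426 ≈ 7.0711
Gain = 20 log₁₀(7.0711) ≈ 16.99 dB
∠H = 90.00° − 45.00° = 45.00°

17.0 dB, 45.0°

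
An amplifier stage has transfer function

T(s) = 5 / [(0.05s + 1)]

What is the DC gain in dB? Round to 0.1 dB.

T(0) = 5 · 1 / 1 = 5
20 log₁₀(5) ≈ 13.98 dB

14.0 dB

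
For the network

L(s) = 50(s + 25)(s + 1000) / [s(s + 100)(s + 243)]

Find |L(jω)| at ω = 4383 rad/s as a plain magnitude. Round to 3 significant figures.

0.0117

At s = jω = j4383:
zero (s+25): 25 + j4383 → |·| = √(25²+4383²) = √19211314 ≈ 4383.1, ∠ = arctan(4383/25) ≈ 89.67°
zero (s+1000): 1000 + j4383 → |·| = √(1000²+4383²) = √20210689 ≈ 4495.6, ∠ = arctan(4383/1000) ≈ 77.15°
pole (s+100): 100 + j4383 → |·| = √(100²+4383²) = √19220689 ≈ 4384.1, ∠ = arctan(4383/100) ≈ 88.69°
pole (s+243): 243 + j4383 → |·| = √(243²+4383²) = √19269738 ≈ 4389.7, ∠ = arctan(4383/243) ≈ 86.83°
pole at origin: |s| = 4383, ∠ = 90.00° (in denominator)
|L| = 50 · 1.9705e+07 / 8.435e+10 ≈ 0.01168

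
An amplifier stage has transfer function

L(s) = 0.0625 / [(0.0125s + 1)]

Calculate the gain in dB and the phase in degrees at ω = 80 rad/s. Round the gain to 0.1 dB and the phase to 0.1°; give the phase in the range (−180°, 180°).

At ω = 80 rad/s:
pole (1 + j80·0.0125) = 1 + j1 → |·| ≈ 1.4142, ∠ ≈ 45.00°
|L| = 0.0625 · 1 / (1.4142) ≈ 0.044195
Gain = 20 log₁₀(0.044195) ≈ -27.09 dB
∠L = (0°) − (45.00°) = -45.00°

-27.1 dB, -45.0°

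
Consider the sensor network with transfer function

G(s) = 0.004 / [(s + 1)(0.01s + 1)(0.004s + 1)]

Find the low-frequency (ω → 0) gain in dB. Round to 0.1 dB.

G(0) = 0.004 · 1 / 1 = 0.004
20 log₁₀(0.004) ≈ -47.96 dB

-48.0 dB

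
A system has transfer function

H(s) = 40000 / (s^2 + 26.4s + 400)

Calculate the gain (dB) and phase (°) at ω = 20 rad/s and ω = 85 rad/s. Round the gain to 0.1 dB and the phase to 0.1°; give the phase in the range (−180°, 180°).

ω = 20: 37.6 dB, -90.0°; ω = 85: 14.9 dB, -161.8°

At s = jω = j20:
quadratic: (j20)² + 26.4·j20 + 400 = 0 + j528 → |·| ≈ 528, ∠ ≈ 90.00°
|H| = 40000 / 528 ≈ 75.758
Gain = 20 log₁₀(75.758) ≈ 37.59 dB
∠H = 0.00° − 90.00° = -90.00°

At s = jω = j85:
quadratic: (j85)² + 26.4·j85 + 400 = -6825 + j2244 → |·| ≈ 7184.4, ∠ ≈ 161.80°
|H| = 40000 / 7184.4 ≈ 5.5676
Gain = 20 log₁₀(5.5676) ≈ 14.91 dB
∠H = 0.00° − 161.80° = -161.80°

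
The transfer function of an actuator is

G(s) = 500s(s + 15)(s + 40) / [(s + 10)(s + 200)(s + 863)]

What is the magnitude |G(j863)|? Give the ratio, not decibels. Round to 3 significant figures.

345

At s = jω = j863:
zero (s+15): 15 + j863 → |·| = √(15²+863²) = √744994 ≈ 863.13, ∠ = arctan(863/15) ≈ 89.00°
zero (s+40): 40 + j863 → |·| = √(40²+863²) = √746369 ≈ 863.93, ∠ = arctan(863/40) ≈ 87.35°
zero at origin: s = j863 → |·| = 863, ∠ = 90.00°
pole (s+10): 10 + j863 → |·| = √(10²+863²) = √744869 ≈ 863.06, ∠ = arctan(863/10) ≈ 89.34°
pole (s+200): 200 + j863 → |·| = √(200²+863²) = √784769 ≈ 885.87, ∠ = arctan(863/200) ≈ 76.95°
pole (s+863): 863 + j863 → |·| = √(863²+863²) = √1489538 ≈ 1220.5, ∠ = arctan(863/863) ≈ 45.00°
|G| = 500 · 6.4353e+08 / 9.3314e+08 ≈ 344.82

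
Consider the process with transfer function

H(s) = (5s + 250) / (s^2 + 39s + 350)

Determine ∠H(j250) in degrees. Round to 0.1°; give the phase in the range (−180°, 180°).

Substitute s = j250:
Numerator: 5(j250) + 250 = 250 + j1250
Denominator: (j250)^2 + 39(j250) + 350 = -62150 + j9750
|N| = √(250² + 1250²) ≈ 1274.8, ∠N ≈ 78.69°
|D| = √(62150² + 9750²) ≈ 62910, ∠D ≈ 171.08°
∠H = 78.69° − 171.08° = -92.39°

-92.4°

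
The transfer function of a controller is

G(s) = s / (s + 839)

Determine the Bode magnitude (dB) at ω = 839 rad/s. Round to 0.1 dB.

-3.0 dB

At s = jω = j839:
zero at origin: s = j839 → |·| = 839, ∠ = 90.00°
pole (s+839): 839 + j839 → |·| = √(839²+839²) = √1407842 ≈ 1186.5, ∠ = arctan(839/839) ≈ 45.00°
|G| = 1 · 839 / 1186.5 ≈ 0.70712
Gain = 20 log₁₀(0.70712) ≈ -3.01 dB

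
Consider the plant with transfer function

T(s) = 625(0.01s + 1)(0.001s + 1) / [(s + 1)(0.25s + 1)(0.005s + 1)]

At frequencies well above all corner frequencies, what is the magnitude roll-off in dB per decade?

-20 dB/decade

Each pole contributes −20 dB/decade at high frequency; each zero contributes +20 dB/decade.
Net: 2 zero(s) − 3 pole(s) → -20 dB/decade.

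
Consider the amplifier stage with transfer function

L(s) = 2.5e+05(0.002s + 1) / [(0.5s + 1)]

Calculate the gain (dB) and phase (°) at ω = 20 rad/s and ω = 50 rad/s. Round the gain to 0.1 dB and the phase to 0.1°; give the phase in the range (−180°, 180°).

ω = 20: 87.9 dB, -82.0°; ω = 50: 80.0 dB, -82.0°

At ω = 20 rad/s:
zero (1 + j20·0.002) = 1 + j0.04 → |·| ≈ 1.0008, ∠ ≈ 2.29°
pole (1 + j20·0.5) = 1 + j10 → |·| ≈ 10.05, ∠ ≈ 84.29°
|L| = 2.5e+05 · 1.0008 / (10.05) ≈ 24896
Gain = 20 log₁₀(24896) ≈ 87.92 dB
∠L = (2.29°) − (84.29°) = -82.00°

At ω = 50 rad/s:
zero (1 + j50·0.002) = 1 + j0.1 → |·| ≈ 1.005, ∠ ≈ 5.71°
pole (1 + j50·0.5) = 1 + j25 → |·| ≈ 25.02, ∠ ≈ 87.71°
|L| = 2.5e+05 · 1.005 / (25.02) ≈ 10042
Gain = 20 log₁₀(10042) ≈ 80.04 dB
∠L = (5.71°) − (87.71°) = -82.00°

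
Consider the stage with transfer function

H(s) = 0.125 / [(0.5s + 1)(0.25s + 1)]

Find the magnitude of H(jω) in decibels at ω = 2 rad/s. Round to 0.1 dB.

At ω = 2 rad/s:
pole (1 + j2·0.5) = 1 + j1 → |·| ≈ 1.4142, ∠ ≈ 45.00°
pole (1 + j2·0.25) = 1 + j0.5 → |·| ≈ 1.118, ∠ ≈ 26.57°
|H| = 0.125 · 1 / (1.4142 · 1.118) ≈ 0.07906
Gain = 20 log₁₀(0.07906) ≈ -22.04 dB

-22.0 dB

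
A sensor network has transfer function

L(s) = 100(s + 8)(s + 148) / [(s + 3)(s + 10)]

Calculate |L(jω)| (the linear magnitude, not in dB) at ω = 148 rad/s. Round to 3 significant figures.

At s = jω = j148:
zero (s+8): 8 + j148 → |·| = √(8²+148²) = √21968 ≈ 148.22, ∠ = arctan(148/8) ≈ 86.91°
zero (s+148): 148 + j148 → |·| = √(148²+148²) = √43808 ≈ 209.3, ∠ = arctan(148/148) ≈ 45.00°
pole (s+3): 3 + j148 → |·| = √(3²+148²) = √21913 ≈ 148.03, ∠ = arctan(148/3) ≈ 88.84°
pole (s+10): 10 + j148 → |·| = √(10²+148²) = √22004 ≈ 148.34, ∠ = arctan(148/10) ≈ 86.13°
|L| = 100 · 31022 / 21959 ≈ 141.27

141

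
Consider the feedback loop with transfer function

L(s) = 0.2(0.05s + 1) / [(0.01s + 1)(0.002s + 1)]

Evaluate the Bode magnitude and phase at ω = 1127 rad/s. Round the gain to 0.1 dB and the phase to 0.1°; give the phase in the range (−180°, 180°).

At ω = 1127 rad/s:
zero (1 + j1127·0.05) = 1 + j56.35 → |·| ≈ 56.359, ∠ ≈ 88.98°
pole (1 + j1127·0.01) = 1 + j11.27 → |·| ≈ 11.314, ∠ ≈ 84.93°
pole (1 + j1127·0.002) = 1 + j2.254 → |·| ≈ 2.4659, ∠ ≈ 66.08°
|L| = 0.2 · 56.359 / (11.314 · 2.4659) ≈ 0.40402
Gain = 20 log₁₀(0.40402) ≈ -7.87 dB
∠L = (88.98°) − (84.93° + 66.08°) = -62.03°

-7.9 dB, -62.0°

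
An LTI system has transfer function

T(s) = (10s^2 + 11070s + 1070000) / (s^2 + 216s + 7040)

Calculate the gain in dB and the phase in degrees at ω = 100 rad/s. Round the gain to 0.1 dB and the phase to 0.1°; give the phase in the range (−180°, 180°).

36.6 dB, -49.0°

Substitute s = j100:
Numerator: 10(j100)^2 + 11070(j100) + 1070000 = 970000 + j1107000
Denominator: (j100)^2 + 216(j100) + 7040 = -2960 + j21600
|N| = √(970000² + 1107000²) ≈ 1.4719e+06, ∠N ≈ 48.77°
|D| = √(2960² + 21600²) ≈ 21802, ∠D ≈ 97.80°
|T| = 1.4719e+06 / 21802 ≈ 67.512
Gain = 20 log₁₀(67.512) ≈ 36.59 dB
∠T = 48.77° − 97.80° = -49.03°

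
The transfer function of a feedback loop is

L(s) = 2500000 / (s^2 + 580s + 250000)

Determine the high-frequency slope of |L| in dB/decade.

Each pole contributes −20 dB/decade at high frequency; each zero contributes +20 dB/decade.
Net: 0 zero(s) − 2 pole(s) → -40 dB/decade.

-40 dB/decade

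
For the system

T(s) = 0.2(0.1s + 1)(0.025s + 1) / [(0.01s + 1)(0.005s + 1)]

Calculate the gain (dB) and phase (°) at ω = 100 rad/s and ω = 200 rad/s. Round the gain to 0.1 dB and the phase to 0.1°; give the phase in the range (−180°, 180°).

At ω = 100 rad/s:
zero (1 + j100·0.1) = 1 + j10 → |·| ≈ 10.05, ∠ ≈ 84.29°
zero (1 + j100·0.025) = 1 + j2.5 → |·| ≈ 2.6926, ∠ ≈ 68.20°
pole (1 + j100·0.01) = 1 + j1 → |·| ≈ 1.4142, ∠ ≈ 45.00°
pole (1 + j100·0.005) = 1 + j0.5 → |·| ≈ 1.118, ∠ ≈ 26.57°
|T| = 0.2 · 10.05 · 2.6926 / (1.4142 · 1.118) ≈ 3.4231
Gain = 20 log₁₀(3.4231) ≈ 10.69 dB
∠T = (84.29° + 68.20°) − (45.00° + 26.57°) = 80.92°

At ω = 200 rad/s:
zero (1 + j200·0.1) = 1 + j20 → |·| ≈ 20.025, ∠ ≈ 87.14°
zero (1 + j200·0.025) = 1 + j5 → |·| ≈ 5.099, ∠ ≈ 78.69°
pole (1 + j200·0.01) = 1 + j2 → |·| ≈ 2.2361, ∠ ≈ 63.43°
pole (1 + j200·0.005) = 1 + j1 → |·| ≈ 1.4142, ∠ ≈ 45.00°
|T| = 0.2 · 20.025 · 5.099 / (2.2361 · 1.4142) ≈ 6.4578
Gain = 20 log₁₀(6.4578) ≈ 16.20 dB
∠T = (87.14° + 78.69°) − (63.43° + 45.00°) = 57.40°

ω = 100: 10.7 dB, 80.9°; ω = 200: 16.2 dB, 57.4°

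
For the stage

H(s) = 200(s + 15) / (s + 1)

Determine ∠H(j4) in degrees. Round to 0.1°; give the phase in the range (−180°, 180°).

-61.0°

At s = jω = j4:
zero (s+15): 15 + j4 → |·| = √(15²+4²) = √241 ≈ 15.524, ∠ = arctan(4/15) ≈ 14.93°
pole (s+1): 1 + j4 → |·| = √(1²+4²) = √17 ≈ 4.1231, ∠ = arctan(4/1) ≈ 75.96°
∠H = 14.93° − 75.96° = -61.03°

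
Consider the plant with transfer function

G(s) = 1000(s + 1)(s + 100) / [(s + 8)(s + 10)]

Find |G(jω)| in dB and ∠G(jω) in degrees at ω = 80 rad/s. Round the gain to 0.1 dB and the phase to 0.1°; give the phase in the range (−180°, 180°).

64.0 dB, -39.2°

At s = jω = j80:
zero (s+1): 1 + j80 → |·| = √(1²+80²) = √6401 ≈ 80.006, ∠ = arctan(80/1) ≈ 89.28°
zero (s+100): 100 + j80 → |·| = √(100²+80²) = √16400 ≈ 128.06, ∠ = arctan(80/100) ≈ 38.66°
pole (s+8): 8 + j80 → |·| = √(8²+80²) = √6464 ≈ 80.399, ∠ = arctan(80/8) ≈ 84.29°
pole (s+10): 10 + j80 → |·| = √(10²+80²) = √6500 ≈ 80.623, ∠ = arctan(80/10) ≈ 82.87°
|G| = 1000 · 10246 / 6482 ≈ 1580.7
Gain = 20 log₁₀(1580.7) ≈ 63.98 dB
∠G = 127.94° − 167.16° = -39.22°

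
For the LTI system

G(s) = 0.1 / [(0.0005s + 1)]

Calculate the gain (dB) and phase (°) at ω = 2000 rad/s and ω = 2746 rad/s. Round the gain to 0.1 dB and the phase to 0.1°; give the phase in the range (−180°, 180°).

At ω = 2000 rad/s:
pole (1 + j2000·0.0005) = 1 + j1 → |·| ≈ 1.4142, ∠ ≈ 45.00°
|G| = 0.1 · 1 / (1.4142) ≈ 0.070711
Gain = 20 log₁₀(0.070711) ≈ -23.01 dB
∠G = (0°) − (45.00°) = -45.00°

At ω = 2746 rad/s:
pole (1 + j2746·0.0005) = 1 + j1.373 → |·| ≈ 1.6986, ∠ ≈ 53.93°
|G| = 0.1 · 1 / (1.6986) ≈ 0.058872
Gain = 20 log₁₀(0.058872) ≈ -24.60 dB
∠G = (0°) − (53.93°) = -53.93°

ω = 2000: -23.0 dB, -45.0°; ω = 2746: -24.6 dB, -53.9°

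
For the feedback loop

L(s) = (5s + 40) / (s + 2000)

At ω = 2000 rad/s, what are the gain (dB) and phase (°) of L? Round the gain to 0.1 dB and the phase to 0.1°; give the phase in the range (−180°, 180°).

Substitute s = j2000:
Numerator: 5(j2000) + 40 = 40 + j10000
Denominator: (j2000) + 2000 = 2000 + j2000
|N| = √(40² + 10000²) ≈ 10000, ∠N ≈ 89.77°
|D| = √(2000² + 2000²) ≈ 2828.4, ∠D ≈ 45.00°
|L| = 10000 / 2828.4 ≈ 3.5356
Gain = 20 log₁₀(3.5356) ≈ 10.97 dB
∠L = 89.77° − 45.00° = 44.77°

11.0 dB, 44.8°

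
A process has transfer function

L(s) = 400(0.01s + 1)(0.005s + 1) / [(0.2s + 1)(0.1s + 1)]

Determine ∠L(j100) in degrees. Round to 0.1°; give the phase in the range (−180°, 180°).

-99.9°

At ω = 100 rad/s:
zero (1 + j100·0.01) = 1 + j1 → |·| ≈ 1.4142, ∠ ≈ 45.00°
zero (1 + j100·0.005) = 1 + j0.5 → |·| ≈ 1.118, ∠ ≈ 26.57°
pole (1 + j100·0.2) = 1 + j20 → |·| ≈ 20.025, ∠ ≈ 87.14°
pole (1 + j100·0.1) = 1 + j10 → |·| ≈ 10.05, ∠ ≈ 84.29°
∠L = (45.00° + 26.57°) − (87.14° + 84.29°) = -99.86°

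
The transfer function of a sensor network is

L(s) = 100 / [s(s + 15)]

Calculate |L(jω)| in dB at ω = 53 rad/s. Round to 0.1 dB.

-29.3 dB

At s = jω = j53:
pole (s+15): 15 + j53 → |·| = √(15²+53²) = √3034 ≈ 55.082, ∠ = arctan(53/15) ≈ 74.20°
pole at origin: |s| = 53, ∠ = 90.00° (in denominator)
|L| = 100 / 2919.3 ≈ 0.034255
Gain = 20 log₁₀(0.034255) ≈ -29.31 dB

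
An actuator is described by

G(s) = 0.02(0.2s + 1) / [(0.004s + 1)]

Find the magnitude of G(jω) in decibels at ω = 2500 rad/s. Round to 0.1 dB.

At ω = 2500 rad/s:
zero (1 + j2500·0.2) = 1 + j500 → |·| ≈ 500, ∠ ≈ 89.89°
pole (1 + j2500·0.004) = 1 + j10 → |·| ≈ 10.05, ∠ ≈ 84.29°
|G| = 0.02 · 500 / (10.05) ≈ 0.99502
Gain = 20 log₁₀(0.99502) ≈ -0.04 dB

-0.0 dB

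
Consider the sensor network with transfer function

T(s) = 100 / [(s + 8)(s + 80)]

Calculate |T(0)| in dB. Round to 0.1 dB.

T(0) = 100 / (8·80) = 0.15625
20 log₁₀(0.15625) ≈ -16.12 dB

-16.1 dB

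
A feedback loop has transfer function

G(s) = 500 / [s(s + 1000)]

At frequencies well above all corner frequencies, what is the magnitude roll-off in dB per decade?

Each pole contributes −20 dB/decade at high frequency; each zero contributes +20 dB/decade.
Net: 0 zero(s) − 2 pole(s) → -40 dB/decade.

-40 dB/decade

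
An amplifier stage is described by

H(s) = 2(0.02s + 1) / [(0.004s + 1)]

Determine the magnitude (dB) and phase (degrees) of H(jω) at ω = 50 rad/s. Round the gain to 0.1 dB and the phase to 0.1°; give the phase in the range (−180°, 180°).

At ω = 50 rad/s:
zero (1 + j50·0.02) = 1 + j1 → |·| ≈ 1.4142, ∠ ≈ 45.00°
pole (1 + j50·0.004) = 1 + j0.2 → |·| ≈ 1.0198, ∠ ≈ 11.31°
|H| = 2 · 1.4142 / (1.0198) ≈ 2.7735
Gain = 20 log₁₀(2.7735) ≈ 8.86 dB
∠H = (45.00°) − (11.31°) = 33.69°

8.9 dB, 33.7°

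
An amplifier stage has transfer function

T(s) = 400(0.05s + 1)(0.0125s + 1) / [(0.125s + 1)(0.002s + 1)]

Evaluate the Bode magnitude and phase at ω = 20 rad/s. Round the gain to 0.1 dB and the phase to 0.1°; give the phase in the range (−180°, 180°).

At ω = 20 rad/s:
zero (1 + j20·0.05) = 1 + j1 → |·| ≈ 1.4142, ∠ ≈ 45.00°
zero (1 + j20·0.0125) = 1 + j0.25 → |·| ≈ 1.0308, ∠ ≈ 14.04°
pole (1 + j20·0.125) = 1 + j2.5 → |·| ≈ 2.6926, ∠ ≈ 68.20°
pole (1 + j20·0.002) = 1 + j0.04 → |·| ≈ 1.0008, ∠ ≈ 2.29°
|T| = 400 · 1.4142 · 1.0308 / (2.6926 · 1.0008) ≈ 216.38
Gain = 20 log₁₀(216.38) ≈ 46.70 dB
∠T = (45.00° + 14.04°) − (68.20° + 2.29°) = -11.45°

46.7 dB, -11.5°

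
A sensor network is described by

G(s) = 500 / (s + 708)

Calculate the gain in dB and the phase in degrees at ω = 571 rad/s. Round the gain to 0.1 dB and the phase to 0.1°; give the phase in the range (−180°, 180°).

-5.2 dB, -38.9°

Substitute s = j571:
Numerator: 500 = 500 + j0
Denominator: (j571) + 708 = 708 + j571
|N| = √(500² + 0²) ≈ 500, ∠N ≈ 0.00°
|D| = √(708² + 571²) ≈ 909.56, ∠D ≈ 38.89°
|G| = 500 / 909.56 ≈ 0.54972
Gain = 20 log₁₀(0.54972) ≈ -5.20 dB
∠G = 0.00° − 38.89° = -38.89°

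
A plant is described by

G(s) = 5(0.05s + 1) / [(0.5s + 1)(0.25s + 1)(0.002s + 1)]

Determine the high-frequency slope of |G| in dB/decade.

-40 dB/decade

Each pole contributes −20 dB/decade at high frequency; each zero contributes +20 dB/decade.
Net: 1 zero(s) − 3 pole(s) → -40 dB/decade.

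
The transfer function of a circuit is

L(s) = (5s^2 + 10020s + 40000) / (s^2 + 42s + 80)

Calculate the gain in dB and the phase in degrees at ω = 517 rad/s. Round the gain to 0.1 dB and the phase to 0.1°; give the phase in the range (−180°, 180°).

26.0 dB, -71.3°

Substitute s = j517:
Numerator: 5(j517)^2 + 10020(j517) + 40000 = -1296445 + j5180340
Denominator: (j517)^2 + 42(j517) + 80 = -267209 + j21714
|N| = √(1296445² + 5180340²) ≈ 5.3401e+06, ∠N ≈ 104.05°
|D| = √(267209² + 21714²) ≈ 2.6809e+05, ∠D ≈ 175.35°
|L| = 5.3401e+06 / 2.6809e+05 ≈ 19.919
Gain = 20 log₁₀(19.919) ≈ 25.99 dB
∠L = 104.05° − 175.35° = -71.30°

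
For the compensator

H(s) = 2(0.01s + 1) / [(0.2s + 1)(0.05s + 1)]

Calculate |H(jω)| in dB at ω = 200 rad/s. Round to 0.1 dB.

At ω = 200 rad/s:
zero (1 + j200·0.01) = 1 + j2 → |·| ≈ 2.2361, ∠ ≈ 63.43°
pole (1 + j200·0.2) = 1 + j40 → |·| ≈ 40.012, ∠ ≈ 88.57°
pole (1 + j200·0.05) = 1 + j10 → |·| ≈ 10.05, ∠ ≈ 84.29°
|H| = 2 · 2.2361 / (40.012 · 10.05) ≈ 0.011122
Gain = 20 log₁₀(0.011122) ≈ -39.08 dB

-39.1 dB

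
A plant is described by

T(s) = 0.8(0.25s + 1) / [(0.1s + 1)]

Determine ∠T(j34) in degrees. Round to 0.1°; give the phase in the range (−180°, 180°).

At ω = 34 rad/s:
zero (1 + j34·0.25) = 1 + j8.5 → |·| ≈ 8.5586, ∠ ≈ 83.29°
pole (1 + j34·0.1) = 1 + j3.4 → |·| ≈ 3.544, ∠ ≈ 73.61°
∠T = (83.29°) − (73.61°) = 9.68°

9.7°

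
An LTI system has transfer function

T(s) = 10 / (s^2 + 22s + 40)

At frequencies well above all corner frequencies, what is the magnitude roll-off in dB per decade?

-40 dB/decade

Each pole contributes −20 dB/decade at high frequency; each zero contributes +20 dB/decade.
Net: 0 zero(s) − 2 pole(s) → -40 dB/decade.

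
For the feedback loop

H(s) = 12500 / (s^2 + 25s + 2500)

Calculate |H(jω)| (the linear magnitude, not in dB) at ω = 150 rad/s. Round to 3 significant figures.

At s = jω = j150:
quadratic: (j150)² + 25·j150 + 2500 = -20000 + j3750 → |·| ≈ 20349, ∠ ≈ 169.38°
|H| = 12500 / 20349 ≈ 0.61428

0.614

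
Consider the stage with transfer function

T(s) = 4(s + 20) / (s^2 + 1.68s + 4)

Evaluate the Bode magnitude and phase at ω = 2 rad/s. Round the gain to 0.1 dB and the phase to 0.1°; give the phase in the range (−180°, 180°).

27.6 dB, -84.3°

At s = jω = j2:
zero (s+20): 20 + j2 → |·| = √(20²+2²) = √404 ≈ 20.1, ∠ = arctan(2/20) ≈ 5.71°
quadratic: (j2)² + 1.68·j2 + 4 = 0 + j3.36 → |·| ≈ 3.36, ∠ ≈ 90.00°
|T| = 4 · 20.1 / 3.36 ≈ 23.929
Gain = 20 log₁₀(23.929) ≈ 27.58 dB
∠T = 5.71° − 90.00° = -84.29°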